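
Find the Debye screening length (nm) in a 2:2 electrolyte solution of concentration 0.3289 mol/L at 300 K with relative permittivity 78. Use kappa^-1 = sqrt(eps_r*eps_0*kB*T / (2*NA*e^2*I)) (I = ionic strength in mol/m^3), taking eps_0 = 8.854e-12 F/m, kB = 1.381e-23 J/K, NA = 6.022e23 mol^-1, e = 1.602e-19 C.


Ionic strength I = 0.3289 * 2^2 * 1000 = 1315.6 mol/m^3
kappa^-1 = sqrt(78 * 8.854e-12 * 1.381e-23 * 300 / (2 * 6.022e23 * (1.602e-19)^2 * 1315.6))
kappa^-1 = 0.265 nm

0.265


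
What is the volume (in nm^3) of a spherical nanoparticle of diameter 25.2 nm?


Radius r = 25.2/2 = 12.6 nm
Volume V = (4/3) * pi * r^3
V = (4/3) * pi * (12.6)^3
V = 8379.16 nm^3

8379.16


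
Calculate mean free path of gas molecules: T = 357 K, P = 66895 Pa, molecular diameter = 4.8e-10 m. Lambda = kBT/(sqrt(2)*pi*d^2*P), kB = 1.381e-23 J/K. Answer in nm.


Mean free path: lambda = kB*T / (sqrt(2) * pi * d^2 * P)
lambda = 1.381e-23 * 357 / (sqrt(2) * pi * (4.8e-10)^2 * 66895)
lambda = 7.19981e-08 m
lambda = 72.0 nm

72.0


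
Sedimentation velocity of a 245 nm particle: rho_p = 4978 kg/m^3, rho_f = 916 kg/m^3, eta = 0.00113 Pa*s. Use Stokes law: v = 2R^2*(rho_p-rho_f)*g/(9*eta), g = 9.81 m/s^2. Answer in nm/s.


Radius R = 245/2 nm = 1.225e-07 m
Density difference = 4978 - 916 = 4062 kg/m^3
v = 2 * R^2 * (rho_p - rho_f) * g / (9 * eta)
v = 2 * (1.225e-07)^2 * 4062 * 9.81 / (9 * 0.00113)
v = 1.17595e-07 m/s = 117.5953 nm/s

117.5953


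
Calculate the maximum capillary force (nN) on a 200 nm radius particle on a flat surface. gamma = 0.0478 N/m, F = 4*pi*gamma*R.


Convert radius: R = 200 nm = 2e-07 m
F = 4 * pi * gamma * R
F = 4 * pi * 0.0478 * 2e-07
F = 1.20135e-07 N = 120.1345 nN

120.1345


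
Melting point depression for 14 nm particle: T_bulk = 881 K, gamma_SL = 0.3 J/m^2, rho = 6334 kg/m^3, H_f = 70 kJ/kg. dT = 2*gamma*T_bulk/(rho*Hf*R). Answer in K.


Radius R = 14/2 = 7 nm = 7e-09 m
Convert H_f = 70 kJ/kg = 70000 J/kg
dT = 2 * gamma_SL * T_bulk / (rho * H_f * R)
dT = 2 * 0.3 * 881 / (6334 * 70000 * 7e-09)
dT = 170.3 K

170.3


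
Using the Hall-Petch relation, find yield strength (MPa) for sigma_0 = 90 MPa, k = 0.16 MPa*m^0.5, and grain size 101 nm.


d = 101 nm = 1.01e-07 m
sqrt(d) = 0.000317805
Hall-Petch contribution = k / sqrt(d) = 0.16 / 0.000317805 = 503.5 MPa
sigma = sigma_0 + k/sqrt(d) = 90 + 503.5 = 593.5 MPa

593.5


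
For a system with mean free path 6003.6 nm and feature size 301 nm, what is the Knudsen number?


Knudsen number Kn = lambda / L
Kn = 6003.6 / 301
Kn = 19.9455

19.9455


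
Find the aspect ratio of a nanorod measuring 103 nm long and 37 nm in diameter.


Aspect ratio AR = length / diameter
AR = 103 / 37
AR = 2.78

2.78


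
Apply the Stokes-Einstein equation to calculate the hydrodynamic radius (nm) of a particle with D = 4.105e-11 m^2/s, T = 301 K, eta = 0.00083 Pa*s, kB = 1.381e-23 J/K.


Stokes-Einstein: R = kB*T / (6*pi*eta*D)
R = 1.381e-23 * 301 / (6 * pi * 0.00083 * 4.105e-11)
R = 6.47244e-09 m = 6.47 nm

6.47


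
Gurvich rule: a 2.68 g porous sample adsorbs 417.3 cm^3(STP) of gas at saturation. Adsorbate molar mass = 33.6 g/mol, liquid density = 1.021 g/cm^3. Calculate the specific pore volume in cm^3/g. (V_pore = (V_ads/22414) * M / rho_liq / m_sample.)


Moles adsorbed n = V_ads / 22414 = 417.3 / 22414 = 1.861783e-02 mol
Liquid volume V_liq = n * M / rho_liq = 1.861783e-02 * 33.6 / 1.021 = 0.61269 cm^3
Specific pore volume V_pore = V_liq / m_sample = 0.61269 / 2.68
V_pore = 0.2286 cm^3/g

0.2286


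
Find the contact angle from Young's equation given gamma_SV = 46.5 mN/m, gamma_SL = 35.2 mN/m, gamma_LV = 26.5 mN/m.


cos(theta) = (gamma_SV - gamma_SL) / gamma_LV
cos(theta) = (46.5 - 35.2) / 26.5
cos(theta) = 0.426415
theta = arccos(0.426415) = 64.76 degrees

64.76


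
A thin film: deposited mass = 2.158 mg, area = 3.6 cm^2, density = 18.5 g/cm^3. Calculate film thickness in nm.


Convert: m = 2.158 mg = 2.1580e-06 kg, A = 3.6 cm^2 = 3.6000e-04 m^2, rho = 18.5 g/cm^3 = 18500 kg/m^3
t = m / (A * rho)
t = 2.1580e-06 / (3.6000e-04 * 18500)
t = 3.2402e-07 m = 324.0 nm

324.0


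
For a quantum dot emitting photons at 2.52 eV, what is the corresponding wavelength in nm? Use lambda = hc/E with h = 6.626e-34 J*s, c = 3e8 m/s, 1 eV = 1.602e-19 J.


Convert energy: E = 2.52 eV = 2.52 * 1.602e-19 = 4.03704e-19 J
lambda = h*c / E = 6.626e-34 * 3e8 / 4.03704e-19
lambda = 4.9239e-07 m = 492.4 nm

492.4


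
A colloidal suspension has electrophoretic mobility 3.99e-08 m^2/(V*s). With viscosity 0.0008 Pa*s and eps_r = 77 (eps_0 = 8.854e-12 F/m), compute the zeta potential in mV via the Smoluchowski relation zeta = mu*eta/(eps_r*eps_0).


Smoluchowski equation: zeta = mu * eta / (eps_r * eps_0)
zeta = 3.99e-08 * 0.0008 / (77 * 8.854e-12)
zeta = 0.04682 V = 46.82 mV

46.82


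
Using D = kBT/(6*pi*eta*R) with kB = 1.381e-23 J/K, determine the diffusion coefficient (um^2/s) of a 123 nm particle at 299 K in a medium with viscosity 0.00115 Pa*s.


Radius R = 123/2 = 61.5 nm = 6.15e-08 m
D = kB*T / (6*pi*eta*R)
D = 1.381e-23 * 299 / (6 * pi * 0.00115 * 6.15e-08)
D = 3.09735e-12 m^2/s = 3.097 um^2/s

3.097


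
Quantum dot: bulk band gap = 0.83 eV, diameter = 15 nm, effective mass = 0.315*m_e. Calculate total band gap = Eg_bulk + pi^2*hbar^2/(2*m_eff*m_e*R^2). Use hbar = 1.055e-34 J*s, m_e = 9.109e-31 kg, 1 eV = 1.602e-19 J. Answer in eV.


Radius R = 15/2 nm = 7.5e-09 m
Confinement energy dE = pi^2 * hbar^2 / (2 * m_eff * m_e * R^2)
dE = pi^2 * (1.055e-34)^2 / (2 * 0.315 * 9.109e-31 * (7.5e-09)^2) J, divided by 1.602e-19 J/eV
dE = 0.0212 eV
Total band gap = E_g(bulk) + dE = 0.83 + 0.0212 = 0.8512 eV

0.8512


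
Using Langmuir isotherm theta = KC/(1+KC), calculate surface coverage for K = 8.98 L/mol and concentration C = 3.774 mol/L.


Langmuir isotherm: theta = K*C / (1 + K*C)
K*C = 8.98 * 3.774 = 33.89052
theta = 33.89052 / (1 + 33.89052) = 33.89052 / 34.89052
theta = 0.9713

0.9713


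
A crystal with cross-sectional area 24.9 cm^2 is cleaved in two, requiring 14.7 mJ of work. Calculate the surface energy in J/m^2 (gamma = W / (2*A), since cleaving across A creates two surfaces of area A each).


Convert: A = 24.9 cm^2 = 0.00249 m^2, W = 14.7 mJ = 0.0147 J
Cleaving exposes two faces of area A, so total new surface = 2*A and gamma = W / (2*A)
gamma = 0.0147 / (2 * 0.00249)
gamma = 2.952 J/m^2

2.952


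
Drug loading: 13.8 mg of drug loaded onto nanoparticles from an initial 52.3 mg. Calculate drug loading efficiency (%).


Drug loading efficiency = (drug loaded / drug initial) * 100
DLE = 13.8 / 52.3 * 100
DLE = 0.2639 * 100
DLE = 26.39%

26.39


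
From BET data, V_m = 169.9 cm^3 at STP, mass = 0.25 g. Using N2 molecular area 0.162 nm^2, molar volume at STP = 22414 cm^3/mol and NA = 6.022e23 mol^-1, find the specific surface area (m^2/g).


Number of moles in monolayer = V_m / 22414 = 169.9 / 22414 = 0.00758008
Number of molecules = moles * NA = 0.00758008 * 6.022e23
SA = molecules * sigma / mass
SA = (169.9 / 22414) * 6.022e23 * 0.162e-18 / 0.25
SA = 2957.9 m^2/g

2957.9


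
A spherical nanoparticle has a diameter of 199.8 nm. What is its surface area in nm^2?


Radius r = 199.8/2 = 99.9 nm
Surface area SA = 4 * pi * r^2
SA = 4 * pi * (99.9)^2
SA = 125412.5 nm^2

125412.5


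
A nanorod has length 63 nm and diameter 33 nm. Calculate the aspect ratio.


Aspect ratio AR = length / diameter
AR = 63 / 33
AR = 1.91

1.91


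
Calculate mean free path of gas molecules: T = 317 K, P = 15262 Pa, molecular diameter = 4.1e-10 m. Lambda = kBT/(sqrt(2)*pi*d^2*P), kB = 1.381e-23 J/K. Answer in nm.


Mean free path: lambda = kB*T / (sqrt(2) * pi * d^2 * P)
lambda = 1.381e-23 * 317 / (sqrt(2) * pi * (4.1e-10)^2 * 15262)
lambda = 3.84069e-07 m
lambda = 384.07 nm

384.07


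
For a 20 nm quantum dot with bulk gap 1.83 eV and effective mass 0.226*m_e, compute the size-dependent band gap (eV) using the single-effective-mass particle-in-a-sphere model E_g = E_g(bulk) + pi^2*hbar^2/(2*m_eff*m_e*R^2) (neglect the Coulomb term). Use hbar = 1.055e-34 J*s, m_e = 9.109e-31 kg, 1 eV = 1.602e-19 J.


Radius R = 20/2 nm = 1e-08 m
Confinement energy dE = pi^2 * hbar^2 / (2 * m_eff * m_e * R^2)
dE = pi^2 * (1.055e-34)^2 / (2 * 0.226 * 9.109e-31 * (1e-08)^2) J, divided by 1.602e-19 J/eV
dE = 0.0167 eV
Total band gap = E_g(bulk) + dE = 1.83 + 0.0167 = 1.8467 eV

1.8467


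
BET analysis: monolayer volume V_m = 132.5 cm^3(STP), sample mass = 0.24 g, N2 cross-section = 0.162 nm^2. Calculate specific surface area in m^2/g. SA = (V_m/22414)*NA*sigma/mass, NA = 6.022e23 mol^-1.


Number of moles in monolayer = V_m / 22414 = 132.5 / 22414 = 0.00591148
Number of molecules = moles * NA = 0.00591148 * 6.022e23
SA = molecules * sigma / mass
SA = (132.5 / 22414) * 6.022e23 * 0.162e-18 / 0.24
SA = 2402.9 m^2/g

2402.9


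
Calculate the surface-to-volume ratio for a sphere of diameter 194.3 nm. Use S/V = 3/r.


Radius r = 194.3/2 = 97.15 nm
S/V = 3 / r = 3 / 97.15
S/V = 0.0309 nm^-1

0.0309


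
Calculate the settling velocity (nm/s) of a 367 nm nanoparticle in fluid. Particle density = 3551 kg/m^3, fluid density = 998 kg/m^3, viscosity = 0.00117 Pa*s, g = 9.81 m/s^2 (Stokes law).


Radius R = 367/2 nm = 1.835e-07 m
Density difference = 3551 - 998 = 2553 kg/m^3
v = 2 * R^2 * (rho_p - rho_f) * g / (9 * eta)
v = 2 * (1.835e-07)^2 * 2553 * 9.81 / (9 * 0.00117)
v = 1.60175e-07 m/s = 160.1746 nm/s

160.1746


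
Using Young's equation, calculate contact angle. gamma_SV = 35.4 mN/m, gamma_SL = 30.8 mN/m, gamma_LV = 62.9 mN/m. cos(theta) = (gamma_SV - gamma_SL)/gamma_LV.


cos(theta) = (gamma_SV - gamma_SL) / gamma_LV
cos(theta) = (35.4 - 30.8) / 62.9
cos(theta) = 0.073132
theta = arccos(0.073132) = 85.81 degrees

85.81


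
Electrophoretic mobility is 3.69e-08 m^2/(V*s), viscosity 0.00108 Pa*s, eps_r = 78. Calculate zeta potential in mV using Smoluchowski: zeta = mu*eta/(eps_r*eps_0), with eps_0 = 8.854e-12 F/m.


Smoluchowski equation: zeta = mu * eta / (eps_r * eps_0)
zeta = 3.69e-08 * 0.00108 / (78 * 8.854e-12)
zeta = 0.057705 V = 57.71 mV

57.71


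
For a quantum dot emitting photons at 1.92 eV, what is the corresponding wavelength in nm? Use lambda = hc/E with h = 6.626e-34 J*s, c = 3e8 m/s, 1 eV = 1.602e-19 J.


Convert energy: E = 1.92 eV = 1.92 * 1.602e-19 = 3.07584e-19 J
lambda = h*c / E = 6.626e-34 * 3e8 / 3.07584e-19
lambda = 6.46262e-07 m = 646.3 nm

646.3


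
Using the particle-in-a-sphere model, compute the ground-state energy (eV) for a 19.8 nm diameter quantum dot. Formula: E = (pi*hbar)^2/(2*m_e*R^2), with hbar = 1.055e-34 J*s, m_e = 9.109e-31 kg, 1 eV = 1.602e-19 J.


Radius R = 19.8/2 = 9.9 nm = 9.9e-09 m
E = (pi * 1.055e-34)^2 / (2 * 9.109e-31 * (9.9e-09)^2)
E(J) = 6.15224e-22
E = E(J) / 1.602e-19 = 0.0038 eV

0.0038


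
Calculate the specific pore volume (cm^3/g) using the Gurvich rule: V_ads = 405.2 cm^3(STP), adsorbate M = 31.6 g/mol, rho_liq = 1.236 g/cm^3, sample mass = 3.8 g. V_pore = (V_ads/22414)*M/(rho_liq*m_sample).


Moles adsorbed n = V_ads / 22414 = 405.2 / 22414 = 1.807799e-02 mol
Liquid volume V_liq = n * M / rho_liq = 1.807799e-02 * 31.6 / 1.236 = 0.46219 cm^3
Specific pore volume V_pore = V_liq / m_sample = 0.46219 / 3.8
V_pore = 0.1216 cm^3/g

0.1216


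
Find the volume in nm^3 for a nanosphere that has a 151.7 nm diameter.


Radius r = 151.7/2 = 75.85 nm
Volume V = (4/3) * pi * r^3
V = (4/3) * pi * (75.85)^3
V = 1827912.34 nm^3

1827912.34


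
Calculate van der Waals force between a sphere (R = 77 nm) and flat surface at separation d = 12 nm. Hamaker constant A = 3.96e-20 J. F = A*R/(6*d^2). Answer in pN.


Convert to SI: R = 77 nm = 7.7e-08 m, d = 12 nm = 1.2e-08 m
F = A * R / (6 * d^2)
F = 3.96e-20 * 7.7e-08 / (6 * (1.2e-08)^2)
F = 3.52917e-12 N = 3.529 pN

3.529


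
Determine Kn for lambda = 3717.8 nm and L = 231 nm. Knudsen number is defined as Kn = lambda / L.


Knudsen number Kn = lambda / L
Kn = 3717.8 / 231
Kn = 16.0944

16.0944


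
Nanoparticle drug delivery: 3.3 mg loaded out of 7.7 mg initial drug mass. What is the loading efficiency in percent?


Drug loading efficiency = (drug loaded / drug initial) * 100
DLE = 3.3 / 7.7 * 100
DLE = 0.4286 * 100
DLE = 42.86%

42.86


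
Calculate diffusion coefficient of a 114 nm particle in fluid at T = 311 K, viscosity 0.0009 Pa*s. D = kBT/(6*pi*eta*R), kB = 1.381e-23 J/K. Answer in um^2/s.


Radius R = 114/2 = 57 nm = 5.7e-08 m
D = kB*T / (6*pi*eta*R)
D = 1.381e-23 * 311 / (6 * pi * 0.0009 * 5.7e-08)
D = 4.44156e-12 m^2/s = 4.442 um^2/s

4.442


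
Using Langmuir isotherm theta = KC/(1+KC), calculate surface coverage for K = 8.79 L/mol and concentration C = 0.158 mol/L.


Langmuir isotherm: theta = K*C / (1 + K*C)
K*C = 8.79 * 0.158 = 1.38882
theta = 1.38882 / (1 + 1.38882) = 1.38882 / 2.38882
theta = 0.5814

0.5814


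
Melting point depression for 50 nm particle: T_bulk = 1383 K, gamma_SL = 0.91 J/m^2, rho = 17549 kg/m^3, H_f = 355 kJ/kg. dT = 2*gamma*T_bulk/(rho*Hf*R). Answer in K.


Radius R = 50/2 = 25 nm = 2.5e-08 m
Convert H_f = 355 kJ/kg = 355000 J/kg
dT = 2 * gamma_SL * T_bulk / (rho * H_f * R)
dT = 2 * 0.91 * 1383 / (17549 * 355000 * 2.5e-08)
dT = 16.2 K

16.2


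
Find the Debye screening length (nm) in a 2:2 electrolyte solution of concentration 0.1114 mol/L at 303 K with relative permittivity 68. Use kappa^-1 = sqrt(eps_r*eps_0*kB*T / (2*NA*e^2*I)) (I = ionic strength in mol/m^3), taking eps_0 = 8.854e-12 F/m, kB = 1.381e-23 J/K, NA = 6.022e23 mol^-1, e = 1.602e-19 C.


Ionic strength I = 0.1114 * 2^2 * 1000 = 445.6 mol/m^3
kappa^-1 = sqrt(68 * 8.854e-12 * 1.381e-23 * 303 / (2 * 6.022e23 * (1.602e-19)^2 * 445.6))
kappa^-1 = 0.428 nm

0.428


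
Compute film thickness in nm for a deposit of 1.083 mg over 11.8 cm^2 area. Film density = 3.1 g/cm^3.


Convert: m = 1.083 mg = 1.0830e-06 kg, A = 11.8 cm^2 = 1.1800e-03 m^2, rho = 3.1 g/cm^3 = 3100 kg/m^3
t = m / (A * rho)
t = 1.0830e-06 / (1.1800e-03 * 3100)
t = 2.9606e-07 m = 296.1 nm

296.1


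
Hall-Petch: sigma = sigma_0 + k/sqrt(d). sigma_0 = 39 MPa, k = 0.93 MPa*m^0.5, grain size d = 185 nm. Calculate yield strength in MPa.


d = 185 nm = 1.85e-07 m
sqrt(d) = 0.0004301163
Hall-Petch contribution = k / sqrt(d) = 0.93 / 0.0004301163 = 2162.2 MPa
sigma = sigma_0 + k/sqrt(d) = 39 + 2162.2 = 2201.2 MPa

2201.2


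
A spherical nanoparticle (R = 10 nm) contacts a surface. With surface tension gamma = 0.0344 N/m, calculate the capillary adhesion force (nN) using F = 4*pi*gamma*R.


Convert radius: R = 10 nm = 1e-08 m
F = 4 * pi * gamma * R
F = 4 * pi * 0.0344 * 1e-08
F = 4.32283e-09 N = 4.3228 nN

4.3228


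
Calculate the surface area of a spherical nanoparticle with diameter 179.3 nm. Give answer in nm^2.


Radius r = 179.3/2 = 89.65 nm
Surface area SA = 4 * pi * r^2
SA = 4 * pi * (89.65)^2
SA = 100997.46 nm^2

100997.46


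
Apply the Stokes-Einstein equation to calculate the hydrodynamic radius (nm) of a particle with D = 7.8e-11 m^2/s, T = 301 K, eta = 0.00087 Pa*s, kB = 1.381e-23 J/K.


Stokes-Einstein: R = kB*T / (6*pi*eta*D)
R = 1.381e-23 * 301 / (6 * pi * 0.00087 * 7.8e-11)
R = 3.24971e-09 m = 3.25 nm

3.25


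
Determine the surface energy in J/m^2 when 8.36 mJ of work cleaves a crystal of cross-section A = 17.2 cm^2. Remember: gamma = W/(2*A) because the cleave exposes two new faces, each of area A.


Convert: A = 17.2 cm^2 = 0.00172 m^2, W = 8.36 mJ = 0.00836 J
Cleaving exposes two faces of area A, so total new surface = 2*A and gamma = W / (2*A)
gamma = 0.00836 / (2 * 0.00172)
gamma = 2.43 J/m^2

2.43


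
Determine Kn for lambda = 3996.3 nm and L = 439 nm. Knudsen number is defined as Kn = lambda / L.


Knudsen number Kn = lambda / L
Kn = 3996.3 / 439
Kn = 9.1032

9.1032


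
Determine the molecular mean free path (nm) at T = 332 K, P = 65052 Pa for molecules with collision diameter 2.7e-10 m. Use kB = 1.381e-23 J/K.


Mean free path: lambda = kB*T / (sqrt(2) * pi * d^2 * P)
lambda = 1.381e-23 * 332 / (sqrt(2) * pi * (2.7e-10)^2 * 65052)
lambda = 2.1761e-07 m
lambda = 217.61 nm

217.61


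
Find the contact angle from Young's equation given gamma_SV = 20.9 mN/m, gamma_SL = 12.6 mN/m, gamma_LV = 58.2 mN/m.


cos(theta) = (gamma_SV - gamma_SL) / gamma_LV
cos(theta) = (20.9 - 12.6) / 58.2
cos(theta) = 0.142612
theta = arccos(0.142612) = 81.8 degrees

81.8


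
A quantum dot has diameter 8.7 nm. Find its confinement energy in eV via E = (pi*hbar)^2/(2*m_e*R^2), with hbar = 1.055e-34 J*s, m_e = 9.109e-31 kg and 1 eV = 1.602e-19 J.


Radius R = 8.7/2 = 4.35 nm = 4.35e-09 m
E = (pi * 1.055e-34)^2 / (2 * 9.109e-31 * (4.35e-09)^2)
E(J) = 3.18658e-21
E = E(J) / 1.602e-19 = 0.0199 eV

0.0199


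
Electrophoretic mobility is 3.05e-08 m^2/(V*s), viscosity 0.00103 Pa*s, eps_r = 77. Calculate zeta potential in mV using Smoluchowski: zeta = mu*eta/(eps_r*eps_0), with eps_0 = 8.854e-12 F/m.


Smoluchowski equation: zeta = mu * eta / (eps_r * eps_0)
zeta = 3.05e-08 * 0.00103 / (77 * 8.854e-12)
zeta = 0.046079 V = 46.08 mV

46.08


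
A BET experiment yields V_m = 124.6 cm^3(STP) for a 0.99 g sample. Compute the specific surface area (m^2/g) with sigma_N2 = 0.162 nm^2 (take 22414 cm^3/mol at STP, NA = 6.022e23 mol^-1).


Number of moles in monolayer = V_m / 22414 = 124.6 / 22414 = 0.00555903
Number of molecules = moles * NA = 0.00555903 * 6.022e23
SA = molecules * sigma / mass
SA = (124.6 / 22414) * 6.022e23 * 0.162e-18 / 0.99
SA = 547.8 m^2/g

547.8


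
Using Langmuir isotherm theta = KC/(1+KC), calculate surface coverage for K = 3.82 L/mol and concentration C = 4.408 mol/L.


Langmuir isotherm: theta = K*C / (1 + K*C)
K*C = 3.82 * 4.408 = 16.83856
theta = 16.83856 / (1 + 16.83856) = 16.83856 / 17.83856
theta = 0.9439

0.9439


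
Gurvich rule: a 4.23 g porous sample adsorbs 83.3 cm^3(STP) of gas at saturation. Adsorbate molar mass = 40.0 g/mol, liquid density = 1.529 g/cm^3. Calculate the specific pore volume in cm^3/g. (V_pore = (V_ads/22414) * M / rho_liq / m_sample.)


Moles adsorbed n = V_ads / 22414 = 83.3 / 22414 = 3.716427e-03 mol
Liquid volume V_liq = n * M / rho_liq = 3.716427e-03 * 40.0 / 1.529 = 0.09723 cm^3
Specific pore volume V_pore = V_liq / m_sample = 0.09723 / 4.23
V_pore = 0.023 cm^3/g

0.023


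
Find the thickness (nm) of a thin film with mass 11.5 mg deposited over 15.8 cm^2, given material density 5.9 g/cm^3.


Convert: m = 11.5 mg = 1.1500e-05 kg, A = 15.8 cm^2 = 1.5800e-03 m^2, rho = 5.9 g/cm^3 = 5900 kg/m^3
t = m / (A * rho)
t = 1.1500e-05 / (1.5800e-03 * 5900)
t = 1.2336e-06 m = 1233.6 nm

1233.6


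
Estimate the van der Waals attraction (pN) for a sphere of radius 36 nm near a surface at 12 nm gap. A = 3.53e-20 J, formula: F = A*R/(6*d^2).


Convert to SI: R = 36 nm = 3.6e-08 m, d = 12 nm = 1.2e-08 m
F = A * R / (6 * d^2)
F = 3.53e-20 * 3.6e-08 / (6 * (1.2e-08)^2)
F = 1.47083e-12 N = 1.471 pN

1.471


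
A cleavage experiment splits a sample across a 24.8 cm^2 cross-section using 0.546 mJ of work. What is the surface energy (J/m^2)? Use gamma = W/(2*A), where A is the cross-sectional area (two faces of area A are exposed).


Convert: A = 24.8 cm^2 = 0.00248 m^2, W = 0.546 mJ = 0.000546 J
Cleaving exposes two faces of area A, so total new surface = 2*A and gamma = W / (2*A)
gamma = 0.000546 / (2 * 0.00248)
gamma = 0.11 J/m^2

0.11


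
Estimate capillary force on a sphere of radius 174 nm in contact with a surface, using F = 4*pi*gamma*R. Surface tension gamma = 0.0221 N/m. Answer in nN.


Convert radius: R = 174 nm = 1.74e-07 m
F = 4 * pi * gamma * R
F = 4 * pi * 0.0221 * 1.74e-07
F = 4.83227e-08 N = 48.3227 nN

48.3227


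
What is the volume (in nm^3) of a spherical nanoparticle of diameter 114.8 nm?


Radius r = 114.8/2 = 57.4 nm
Volume V = (4/3) * pi * r^3
V = (4/3) * pi * (57.4)^3
V = 792180.75 nm^3

792180.75


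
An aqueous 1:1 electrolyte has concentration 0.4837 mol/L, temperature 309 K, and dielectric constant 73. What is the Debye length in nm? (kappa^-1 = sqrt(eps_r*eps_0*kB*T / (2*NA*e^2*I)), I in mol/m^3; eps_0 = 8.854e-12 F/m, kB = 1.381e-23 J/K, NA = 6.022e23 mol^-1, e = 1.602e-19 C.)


Ionic strength I = 0.4837 * 1^2 * 1000 = 483.7 mol/m^3
kappa^-1 = sqrt(73 * 8.854e-12 * 1.381e-23 * 309 / (2 * 6.022e23 * (1.602e-19)^2 * 483.7))
kappa^-1 = 0.43 nm

0.43


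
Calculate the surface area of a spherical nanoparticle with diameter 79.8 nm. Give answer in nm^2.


Radius r = 79.8/2 = 39.9 nm
Surface area SA = 4 * pi * r^2
SA = 4 * pi * (39.9)^2
SA = 20005.79 nm^2

20005.79


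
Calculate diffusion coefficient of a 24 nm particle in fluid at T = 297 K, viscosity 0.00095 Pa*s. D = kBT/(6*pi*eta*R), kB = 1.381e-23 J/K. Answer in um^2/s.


Radius R = 24/2 = 12 nm = 1.2e-08 m
D = kB*T / (6*pi*eta*R)
D = 1.381e-23 * 297 / (6 * pi * 0.00095 * 1.2e-08)
D = 1.90873e-11 m^2/s = 19.087 um^2/s

19.087


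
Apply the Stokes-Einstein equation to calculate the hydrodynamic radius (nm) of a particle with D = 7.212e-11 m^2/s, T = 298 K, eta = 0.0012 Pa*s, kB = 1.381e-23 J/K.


Stokes-Einstein: R = kB*T / (6*pi*eta*D)
R = 1.381e-23 * 298 / (6 * pi * 0.0012 * 7.212e-11)
R = 2.52274e-09 m = 2.52 nm

2.52


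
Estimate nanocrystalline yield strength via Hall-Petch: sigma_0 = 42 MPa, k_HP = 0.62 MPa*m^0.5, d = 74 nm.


d = 74 nm = 7.4e-08 m
sqrt(d) = 0.0002720294
Hall-Petch contribution = k / sqrt(d) = 0.62 / 0.0002720294 = 2279.2 MPa
sigma = sigma_0 + k/sqrt(d) = 42 + 2279.2 = 2321.2 MPa

2321.2


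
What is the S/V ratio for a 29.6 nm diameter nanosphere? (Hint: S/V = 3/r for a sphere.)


Radius r = 29.6/2 = 14.8 nm
S/V = 3 / r = 3 / 14.8
S/V = 0.2027 nm^-1

0.2027


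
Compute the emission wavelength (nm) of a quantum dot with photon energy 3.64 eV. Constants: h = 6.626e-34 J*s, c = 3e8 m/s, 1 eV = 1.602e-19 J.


Convert energy: E = 3.64 eV = 3.64 * 1.602e-19 = 5.83128e-19 J
lambda = h*c / E = 6.626e-34 * 3e8 / 5.83128e-19
lambda = 3.40886e-07 m = 340.9 nm

340.9


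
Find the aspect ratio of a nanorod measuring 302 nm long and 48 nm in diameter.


Aspect ratio AR = length / diameter
AR = 302 / 48
AR = 6.29

6.29


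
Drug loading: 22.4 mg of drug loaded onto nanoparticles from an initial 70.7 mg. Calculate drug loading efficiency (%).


Drug loading efficiency = (drug loaded / drug initial) * 100
DLE = 22.4 / 70.7 * 100
DLE = 0.3168 * 100
DLE = 31.68%

31.68


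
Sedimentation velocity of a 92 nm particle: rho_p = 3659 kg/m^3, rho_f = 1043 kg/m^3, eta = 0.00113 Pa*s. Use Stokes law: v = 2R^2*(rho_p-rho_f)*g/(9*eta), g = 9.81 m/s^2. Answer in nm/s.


Radius R = 92/2 nm = 4.6e-08 m
Density difference = 3659 - 1043 = 2616 kg/m^3
v = 2 * R^2 * (rho_p - rho_f) * g / (9 * eta)
v = 2 * (4.6e-08)^2 * 2616 * 9.81 / (9 * 0.00113)
v = 1.0679e-08 m/s = 10.679 nm/s

10.679


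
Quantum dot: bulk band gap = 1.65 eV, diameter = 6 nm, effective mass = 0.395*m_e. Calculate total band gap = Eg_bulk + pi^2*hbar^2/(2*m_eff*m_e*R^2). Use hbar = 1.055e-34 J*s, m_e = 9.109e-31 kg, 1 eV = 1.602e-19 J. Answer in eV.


Radius R = 6/2 nm = 3e-09 m
Confinement energy dE = pi^2 * hbar^2 / (2 * m_eff * m_e * R^2)
dE = pi^2 * (1.055e-34)^2 / (2 * 0.395 * 9.109e-31 * (3e-09)^2) J, divided by 1.602e-19 J/eV
dE = 0.1059 eV
Total band gap = E_g(bulk) + dE = 1.65 + 0.1059 = 1.7559 eV

1.7559


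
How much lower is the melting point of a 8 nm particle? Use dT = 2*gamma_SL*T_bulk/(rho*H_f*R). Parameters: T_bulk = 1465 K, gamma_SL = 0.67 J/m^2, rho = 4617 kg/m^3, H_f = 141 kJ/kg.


Radius R = 8/2 = 4 nm = 4e-09 m
Convert H_f = 141 kJ/kg = 141000 J/kg
dT = 2 * gamma_SL * T_bulk / (rho * H_f * R)
dT = 2 * 0.67 * 1465 / (4617 * 141000 * 4e-09)
dT = 753.9 K

753.9


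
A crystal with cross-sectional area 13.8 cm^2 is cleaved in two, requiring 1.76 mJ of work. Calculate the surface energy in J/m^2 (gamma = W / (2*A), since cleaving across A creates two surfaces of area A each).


Convert: A = 13.8 cm^2 = 0.00138 m^2, W = 1.76 mJ = 0.00176 J
Cleaving exposes two faces of area A, so total new surface = 2*A and gamma = W / (2*A)
gamma = 0.00176 / (2 * 0.00138)
gamma = 0.638 J/m^2

0.638


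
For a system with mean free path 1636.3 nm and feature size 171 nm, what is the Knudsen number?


Knudsen number Kn = lambda / L
Kn = 1636.3 / 171
Kn = 9.569

9.569


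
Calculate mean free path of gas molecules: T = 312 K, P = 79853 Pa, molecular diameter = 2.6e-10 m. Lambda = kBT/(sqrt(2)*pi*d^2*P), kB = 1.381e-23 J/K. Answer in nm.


Mean free path: lambda = kB*T / (sqrt(2) * pi * d^2 * P)
lambda = 1.381e-23 * 312 / (sqrt(2) * pi * (2.6e-10)^2 * 79853)
lambda = 1.79658e-07 m
lambda = 179.66 nm

179.66


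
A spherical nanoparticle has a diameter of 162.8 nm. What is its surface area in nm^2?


Radius r = 162.8/2 = 81.4 nm
Surface area SA = 4 * pi * r^2
SA = 4 * pi * (81.4)^2
SA = 83264.27 nm^2

83264.27


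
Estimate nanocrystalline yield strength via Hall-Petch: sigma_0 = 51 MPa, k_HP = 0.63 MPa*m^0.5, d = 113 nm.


d = 113 nm = 1.13e-07 m
sqrt(d) = 0.0003361547
Hall-Petch contribution = k / sqrt(d) = 0.63 / 0.0003361547 = 1874.1 MPa
sigma = sigma_0 + k/sqrt(d) = 51 + 1874.1 = 1925.1 MPa

1925.1


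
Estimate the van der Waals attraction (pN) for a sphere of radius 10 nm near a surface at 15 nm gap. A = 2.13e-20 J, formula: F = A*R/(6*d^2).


Convert to SI: R = 10 nm = 1e-08 m, d = 15 nm = 1.5e-08 m
F = A * R / (6 * d^2)
F = 2.13e-20 * 1e-08 / (6 * (1.5e-08)^2)
F = 1.57778e-13 N = 0.158 pN

0.158


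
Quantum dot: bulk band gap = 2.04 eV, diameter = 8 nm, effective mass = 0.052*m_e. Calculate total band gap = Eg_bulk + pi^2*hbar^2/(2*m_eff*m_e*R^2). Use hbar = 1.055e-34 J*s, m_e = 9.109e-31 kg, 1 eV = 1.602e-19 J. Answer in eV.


Radius R = 8/2 nm = 4e-09 m
Confinement energy dE = pi^2 * hbar^2 / (2 * m_eff * m_e * R^2)
dE = pi^2 * (1.055e-34)^2 / (2 * 0.052 * 9.109e-31 * (4e-09)^2) J, divided by 1.602e-19 J/eV
dE = 0.4524 eV
Total band gap = E_g(bulk) + dE = 2.04 + 0.4524 = 2.4924 eV

2.4924


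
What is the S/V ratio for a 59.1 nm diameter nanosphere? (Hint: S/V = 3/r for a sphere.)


Radius r = 59.1/2 = 29.55 nm
S/V = 3 / r = 3 / 29.55
S/V = 0.1015 nm^-1

0.1015


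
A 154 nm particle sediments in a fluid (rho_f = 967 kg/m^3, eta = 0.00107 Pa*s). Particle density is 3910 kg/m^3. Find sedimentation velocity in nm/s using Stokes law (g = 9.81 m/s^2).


Radius R = 154/2 nm = 7.7e-08 m
Density difference = 3910 - 967 = 2943 kg/m^3
v = 2 * R^2 * (rho_p - rho_f) * g / (9 * eta)
v = 2 * (7.7e-08)^2 * 2943 * 9.81 / (9 * 0.00107)
v = 3.55504e-08 m/s = 35.5504 nm/s

35.5504


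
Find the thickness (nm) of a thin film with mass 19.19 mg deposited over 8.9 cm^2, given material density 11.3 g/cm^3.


Convert: m = 19.19 mg = 1.9190e-05 kg, A = 8.9 cm^2 = 8.9000e-04 m^2, rho = 11.3 g/cm^3 = 11300 kg/m^3
t = m / (A * rho)
t = 1.9190e-05 / (8.9000e-04 * 11300)
t = 1.9081e-06 m = 1908.1 nm

1908.1


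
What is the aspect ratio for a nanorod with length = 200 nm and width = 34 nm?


Aspect ratio AR = length / diameter
AR = 200 / 34
AR = 5.88

5.88


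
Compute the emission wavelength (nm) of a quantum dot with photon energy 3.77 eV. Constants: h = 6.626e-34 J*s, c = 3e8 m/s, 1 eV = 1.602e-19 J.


Convert energy: E = 3.77 eV = 3.77 * 1.602e-19 = 6.03954e-19 J
lambda = h*c / E = 6.626e-34 * 3e8 / 6.03954e-19
lambda = 3.29131e-07 m = 329.1 nm

329.1


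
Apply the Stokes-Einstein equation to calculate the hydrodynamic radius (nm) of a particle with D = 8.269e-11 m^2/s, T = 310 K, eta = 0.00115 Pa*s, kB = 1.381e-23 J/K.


Stokes-Einstein: R = kB*T / (6*pi*eta*D)
R = 1.381e-23 * 310 / (6 * pi * 0.00115 * 8.269e-11)
R = 2.38838e-09 m = 2.39 nm

2.39


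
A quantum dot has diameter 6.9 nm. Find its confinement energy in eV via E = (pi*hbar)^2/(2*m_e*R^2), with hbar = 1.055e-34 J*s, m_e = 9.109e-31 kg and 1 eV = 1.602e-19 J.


Radius R = 6.9/2 = 3.45 nm = 3.45e-09 m
E = (pi * 1.055e-34)^2 / (2 * 9.109e-31 * (3.45e-09)^2)
E(J) = 5.06601e-21
E = E(J) / 1.602e-19 = 0.0316 eV

0.0316


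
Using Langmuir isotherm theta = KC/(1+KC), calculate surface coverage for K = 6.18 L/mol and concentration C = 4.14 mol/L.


Langmuir isotherm: theta = K*C / (1 + K*C)
K*C = 6.18 * 4.14 = 25.5852
theta = 25.5852 / (1 + 25.5852) = 25.5852 / 26.5852
theta = 0.9624

0.9624


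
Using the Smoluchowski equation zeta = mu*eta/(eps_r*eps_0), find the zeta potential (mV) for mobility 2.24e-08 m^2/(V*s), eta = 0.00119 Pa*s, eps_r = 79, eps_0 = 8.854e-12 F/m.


Smoluchowski equation: zeta = mu * eta / (eps_r * eps_0)
zeta = 2.24e-08 * 0.00119 / (79 * 8.854e-12)
zeta = 0.038109 V = 38.11 mV

38.11


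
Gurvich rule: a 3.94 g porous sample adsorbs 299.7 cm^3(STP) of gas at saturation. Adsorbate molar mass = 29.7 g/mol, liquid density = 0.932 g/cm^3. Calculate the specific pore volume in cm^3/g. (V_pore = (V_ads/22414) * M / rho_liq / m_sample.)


Moles adsorbed n = V_ads / 22414 = 299.7 / 22414 = 1.337111e-02 mol
Liquid volume V_liq = n * M / rho_liq = 1.337111e-02 * 29.7 / 0.932 = 0.42610 cm^3
Specific pore volume V_pore = V_liq / m_sample = 0.42610 / 3.94
V_pore = 0.1081 cm^3/g

0.1081


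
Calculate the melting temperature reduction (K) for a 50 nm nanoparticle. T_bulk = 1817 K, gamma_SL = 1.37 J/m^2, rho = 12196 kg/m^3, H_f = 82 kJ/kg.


Radius R = 50/2 = 25 nm = 2.5e-08 m
Convert H_f = 82 kJ/kg = 82000 J/kg
dT = 2 * gamma_SL * T_bulk / (rho * H_f * R)
dT = 2 * 1.37 * 1817 / (12196 * 82000 * 2.5e-08)
dT = 199.1 K

199.1


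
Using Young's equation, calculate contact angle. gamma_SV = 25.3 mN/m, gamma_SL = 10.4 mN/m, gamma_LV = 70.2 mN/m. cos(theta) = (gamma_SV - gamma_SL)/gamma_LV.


cos(theta) = (gamma_SV - gamma_SL) / gamma_LV
cos(theta) = (25.3 - 10.4) / 70.2
cos(theta) = 0.212251
theta = arccos(0.212251) = 77.75 degrees

77.75


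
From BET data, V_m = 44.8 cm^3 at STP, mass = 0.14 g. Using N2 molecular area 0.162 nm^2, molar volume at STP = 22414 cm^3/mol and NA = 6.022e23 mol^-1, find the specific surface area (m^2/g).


Number of moles in monolayer = V_m / 22414 = 44.8 / 22414 = 0.00199875
Number of molecules = moles * NA = 0.00199875 * 6.022e23
SA = molecules * sigma / mass
SA = (44.8 / 22414) * 6.022e23 * 0.162e-18 / 0.14
SA = 1392.8 m^2/g

1392.8


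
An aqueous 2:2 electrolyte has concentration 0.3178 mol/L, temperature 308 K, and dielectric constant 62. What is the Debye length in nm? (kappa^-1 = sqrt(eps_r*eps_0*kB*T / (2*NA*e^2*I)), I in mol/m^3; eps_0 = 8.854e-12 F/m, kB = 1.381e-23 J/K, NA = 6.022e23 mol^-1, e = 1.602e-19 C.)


Ionic strength I = 0.3178 * 2^2 * 1000 = 1271.2 mol/m^3
kappa^-1 = sqrt(62 * 8.854e-12 * 1.381e-23 * 308 / (2 * 6.022e23 * (1.602e-19)^2 * 1271.2))
kappa^-1 = 0.244 nm

0.244


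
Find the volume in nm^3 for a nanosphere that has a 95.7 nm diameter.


Radius r = 95.7/2 = 47.85 nm
Volume V = (4/3) * pi * r^3
V = (4/3) * pi * (47.85)^3
V = 458917.31 nm^3

458917.31


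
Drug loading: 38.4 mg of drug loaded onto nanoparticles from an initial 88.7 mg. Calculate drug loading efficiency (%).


Drug loading efficiency = (drug loaded / drug initial) * 100
DLE = 38.4 / 88.7 * 100
DLE = 0.4329 * 100
DLE = 43.29%

43.29


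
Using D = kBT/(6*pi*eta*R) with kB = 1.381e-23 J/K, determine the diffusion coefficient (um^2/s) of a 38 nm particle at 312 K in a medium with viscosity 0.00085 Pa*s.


Radius R = 38/2 = 19 nm = 1.9e-08 m
D = kB*T / (6*pi*eta*R)
D = 1.381e-23 * 312 / (6 * pi * 0.00085 * 1.9e-08)
D = 1.41539e-11 m^2/s = 14.154 um^2/s

14.154


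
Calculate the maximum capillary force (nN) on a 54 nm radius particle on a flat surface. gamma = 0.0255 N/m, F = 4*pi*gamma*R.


Convert radius: R = 54 nm = 5.4e-08 m
F = 4 * pi * gamma * R
F = 4 * pi * 0.0255 * 5.4e-08
F = 1.73039e-08 N = 17.3039 nN

17.3039


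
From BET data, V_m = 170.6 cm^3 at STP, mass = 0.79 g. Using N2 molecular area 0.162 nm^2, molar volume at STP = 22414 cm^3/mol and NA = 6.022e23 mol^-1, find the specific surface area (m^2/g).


Number of moles in monolayer = V_m / 22414 = 170.6 / 22414 = 0.00761131
Number of molecules = moles * NA = 0.00761131 * 6.022e23
SA = molecules * sigma / mass
SA = (170.6 / 22414) * 6.022e23 * 0.162e-18 / 0.79
SA = 939.9 m^2/g

939.9


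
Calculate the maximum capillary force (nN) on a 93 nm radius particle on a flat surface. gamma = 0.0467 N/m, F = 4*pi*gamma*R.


Convert radius: R = 93 nm = 9.3e-08 m
F = 4 * pi * gamma * R
F = 4 * pi * 0.0467 * 9.3e-08
F = 5.4577e-08 N = 54.577 nN

54.577


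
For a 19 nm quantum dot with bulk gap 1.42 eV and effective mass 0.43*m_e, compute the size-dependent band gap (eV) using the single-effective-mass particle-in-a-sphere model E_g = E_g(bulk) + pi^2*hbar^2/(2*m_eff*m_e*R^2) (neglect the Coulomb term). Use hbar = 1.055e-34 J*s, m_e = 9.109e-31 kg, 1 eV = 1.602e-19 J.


Radius R = 19/2 nm = 9.5e-09 m
Confinement energy dE = pi^2 * hbar^2 / (2 * m_eff * m_e * R^2)
dE = pi^2 * (1.055e-34)^2 / (2 * 0.43 * 9.109e-31 * (9.5e-09)^2) J, divided by 1.602e-19 J/eV
dE = 0.0097 eV
Total band gap = E_g(bulk) + dE = 1.42 + 0.0097 = 1.4297 eV

1.4297


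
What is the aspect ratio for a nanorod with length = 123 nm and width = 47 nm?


Aspect ratio AR = length / diameter
AR = 123 / 47
AR = 2.62

2.62


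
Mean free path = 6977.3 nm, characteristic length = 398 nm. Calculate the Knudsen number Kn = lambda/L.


Knudsen number Kn = lambda / L
Kn = 6977.3 / 398
Kn = 17.5309

17.5309


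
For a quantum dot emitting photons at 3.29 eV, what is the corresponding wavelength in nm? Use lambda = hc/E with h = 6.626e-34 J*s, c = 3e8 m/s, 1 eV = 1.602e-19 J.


Convert energy: E = 3.29 eV = 3.29 * 1.602e-19 = 5.27058e-19 J
lambda = h*c / E = 6.626e-34 * 3e8 / 5.27058e-19
lambda = 3.7715e-07 m = 377.2 nm

377.2


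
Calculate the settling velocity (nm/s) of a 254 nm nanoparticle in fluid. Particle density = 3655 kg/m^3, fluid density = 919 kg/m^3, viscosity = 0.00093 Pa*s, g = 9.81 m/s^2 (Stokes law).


Radius R = 254/2 nm = 1.27e-07 m
Density difference = 3655 - 919 = 2736 kg/m^3
v = 2 * R^2 * (rho_p - rho_f) * g / (9 * eta)
v = 2 * (1.27e-07)^2 * 2736 * 9.81 / (9 * 0.00093)
v = 1.03442e-07 m/s = 103.442 nm/s

103.442


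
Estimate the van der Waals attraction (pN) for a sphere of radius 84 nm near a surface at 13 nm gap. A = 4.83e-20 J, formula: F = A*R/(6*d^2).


Convert to SI: R = 84 nm = 8.4e-08 m, d = 13 nm = 1.3e-08 m
F = A * R / (6 * d^2)
F = 4.83e-20 * 8.4e-08 / (6 * (1.3e-08)^2)
F = 4.00118e-12 N = 4.001 pN

4.001


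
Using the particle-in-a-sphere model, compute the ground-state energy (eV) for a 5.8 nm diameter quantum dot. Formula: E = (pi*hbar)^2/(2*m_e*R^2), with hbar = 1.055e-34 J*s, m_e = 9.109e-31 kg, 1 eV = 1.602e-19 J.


Radius R = 5.8/2 = 2.9 nm = 2.9e-09 m
E = (pi * 1.055e-34)^2 / (2 * 9.109e-31 * (2.9e-09)^2)
E(J) = 7.16982e-21
E = E(J) / 1.602e-19 = 0.0448 eV

0.0448


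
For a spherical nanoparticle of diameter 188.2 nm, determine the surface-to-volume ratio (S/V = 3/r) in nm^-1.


Radius r = 188.2/2 = 94.1 nm
S/V = 3 / r = 3 / 94.1
S/V = 0.0319 nm^-1

0.0319


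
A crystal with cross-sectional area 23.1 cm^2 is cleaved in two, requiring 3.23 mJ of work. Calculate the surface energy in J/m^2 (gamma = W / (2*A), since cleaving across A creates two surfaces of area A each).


Convert: A = 23.1 cm^2 = 0.00231 m^2, W = 3.23 mJ = 0.00323 J
Cleaving exposes two faces of area A, so total new surface = 2*A and gamma = W / (2*A)
gamma = 0.00323 / (2 * 0.00231)
gamma = 0.699 J/m^2

0.699


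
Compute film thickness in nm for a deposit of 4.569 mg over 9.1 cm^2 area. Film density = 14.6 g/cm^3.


Convert: m = 4.569 mg = 4.5690e-06 kg, A = 9.1 cm^2 = 9.1000e-04 m^2, rho = 14.6 g/cm^3 = 14600 kg/m^3
t = m / (A * rho)
t = 4.5690e-06 / (9.1000e-04 * 14600)
t = 3.4390e-07 m = 343.9 nm

343.9


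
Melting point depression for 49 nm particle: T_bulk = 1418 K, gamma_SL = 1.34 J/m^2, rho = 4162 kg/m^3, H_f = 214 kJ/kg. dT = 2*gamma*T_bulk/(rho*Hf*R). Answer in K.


Radius R = 49/2 = 24.5 nm = 2.45e-08 m
Convert H_f = 214 kJ/kg = 214000 J/kg
dT = 2 * gamma_SL * T_bulk / (rho * H_f * R)
dT = 2 * 1.34 * 1418 / (4162 * 214000 * 2.45e-08)
dT = 174.2 K

174.2


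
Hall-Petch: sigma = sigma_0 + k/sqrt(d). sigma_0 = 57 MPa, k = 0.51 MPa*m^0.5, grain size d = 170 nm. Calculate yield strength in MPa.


d = 170 nm = 1.7e-07 m
sqrt(d) = 0.0004123106
Hall-Petch contribution = k / sqrt(d) = 0.51 / 0.0004123106 = 1236.9 MPa
sigma = sigma_0 + k/sqrt(d) = 57 + 1236.9 = 1293.9 MPa

1293.9


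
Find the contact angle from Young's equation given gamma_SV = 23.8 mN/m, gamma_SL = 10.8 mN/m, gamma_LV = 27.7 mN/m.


cos(theta) = (gamma_SV - gamma_SL) / gamma_LV
cos(theta) = (23.8 - 10.8) / 27.7
cos(theta) = 0.469314
theta = arccos(0.469314) = 62.01 degrees

62.01


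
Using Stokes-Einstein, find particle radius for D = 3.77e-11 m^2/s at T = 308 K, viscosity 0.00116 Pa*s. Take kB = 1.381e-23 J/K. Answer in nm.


Stokes-Einstein: R = kB*T / (6*pi*eta*D)
R = 1.381e-23 * 308 / (6 * pi * 0.00116 * 3.77e-11)
R = 5.15993e-09 m = 5.16 nm

5.16


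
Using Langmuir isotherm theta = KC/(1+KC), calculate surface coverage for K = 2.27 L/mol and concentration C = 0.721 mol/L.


Langmuir isotherm: theta = K*C / (1 + K*C)
K*C = 2.27 * 0.721 = 1.63667
theta = 1.63667 / (1 + 1.63667) = 1.63667 / 2.63667
theta = 0.6207

0.6207


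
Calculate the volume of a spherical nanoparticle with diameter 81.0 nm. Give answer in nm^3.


Radius r = 81.0/2 = 40.5 nm
Volume V = (4/3) * pi * r^3
V = (4/3) * pi * (40.5)^3
V = 278261.86 nm^3

278261.86


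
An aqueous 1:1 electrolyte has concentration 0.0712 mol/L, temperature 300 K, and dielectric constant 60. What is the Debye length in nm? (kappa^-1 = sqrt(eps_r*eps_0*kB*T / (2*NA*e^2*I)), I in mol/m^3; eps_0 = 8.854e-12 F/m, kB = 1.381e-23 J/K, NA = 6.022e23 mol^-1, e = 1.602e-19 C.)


Ionic strength I = 0.0712 * 1^2 * 1000 = 71.2 mol/m^3
kappa^-1 = sqrt(60 * 8.854e-12 * 1.381e-23 * 300 / (2 * 6.022e23 * (1.602e-19)^2 * 71.2))
kappa^-1 = 1.0 nm

1.0


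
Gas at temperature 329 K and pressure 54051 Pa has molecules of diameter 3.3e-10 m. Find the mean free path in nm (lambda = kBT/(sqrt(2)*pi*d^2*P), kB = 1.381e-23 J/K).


Mean free path: lambda = kB*T / (sqrt(2) * pi * d^2 * P)
lambda = 1.381e-23 * 329 / (sqrt(2) * pi * (3.3e-10)^2 * 54051)
lambda = 1.73737e-07 m
lambda = 173.74 nm

173.74


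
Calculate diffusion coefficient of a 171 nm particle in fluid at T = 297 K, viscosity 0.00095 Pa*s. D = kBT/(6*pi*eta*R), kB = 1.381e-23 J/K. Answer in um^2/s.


Radius R = 171/2 = 85.5 nm = 8.55e-08 m
D = kB*T / (6*pi*eta*R)
D = 1.381e-23 * 297 / (6 * pi * 0.00095 * 8.55e-08)
D = 2.67892e-12 m^2/s = 2.679 um^2/s

2.679


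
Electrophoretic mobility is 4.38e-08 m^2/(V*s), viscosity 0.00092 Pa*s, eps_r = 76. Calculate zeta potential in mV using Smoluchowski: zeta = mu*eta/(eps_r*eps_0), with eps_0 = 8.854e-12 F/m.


Smoluchowski equation: zeta = mu * eta / (eps_r * eps_0)
zeta = 4.38e-08 * 0.00092 / (76 * 8.854e-12)
zeta = 0.059884 V = 59.88 mV

59.88


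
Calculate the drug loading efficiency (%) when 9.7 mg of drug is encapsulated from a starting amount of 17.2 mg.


Drug loading efficiency = (drug loaded / drug initial) * 100
DLE = 9.7 / 17.2 * 100
DLE = 0.564 * 100
DLE = 56.4%

56.4


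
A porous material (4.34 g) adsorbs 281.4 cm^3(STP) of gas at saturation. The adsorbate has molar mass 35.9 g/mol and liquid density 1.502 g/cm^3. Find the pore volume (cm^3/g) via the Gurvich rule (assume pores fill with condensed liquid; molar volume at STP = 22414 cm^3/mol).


Moles adsorbed n = V_ads / 22414 = 281.4 / 22414 = 1.255465e-02 mol
Liquid volume V_liq = n * M / rho_liq = 1.255465e-02 * 35.9 / 1.502 = 0.30007 cm^3
Specific pore volume V_pore = V_liq / m_sample = 0.30007 / 4.34
V_pore = 0.0691 cm^3/g

0.0691


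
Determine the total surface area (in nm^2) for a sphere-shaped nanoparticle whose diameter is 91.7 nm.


Radius r = 91.7/2 = 45.85 nm
Surface area SA = 4 * pi * r^2
SA = 4 * pi * (45.85)^2
SA = 26417.31 nm^2

26417.31
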